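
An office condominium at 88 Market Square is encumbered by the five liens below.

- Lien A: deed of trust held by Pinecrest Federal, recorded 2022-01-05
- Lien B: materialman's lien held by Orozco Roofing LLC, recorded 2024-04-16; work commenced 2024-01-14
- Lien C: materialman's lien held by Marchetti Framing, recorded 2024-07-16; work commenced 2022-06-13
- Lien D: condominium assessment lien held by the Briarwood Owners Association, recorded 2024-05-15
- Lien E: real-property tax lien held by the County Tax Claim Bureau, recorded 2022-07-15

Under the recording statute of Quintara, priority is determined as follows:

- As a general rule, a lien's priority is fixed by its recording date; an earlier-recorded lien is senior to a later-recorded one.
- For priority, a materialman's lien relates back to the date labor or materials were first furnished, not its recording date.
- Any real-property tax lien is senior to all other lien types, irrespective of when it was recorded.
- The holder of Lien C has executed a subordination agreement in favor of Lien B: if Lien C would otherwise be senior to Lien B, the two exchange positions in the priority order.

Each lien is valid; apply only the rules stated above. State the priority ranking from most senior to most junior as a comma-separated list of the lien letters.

First, effective dates: B is treated as recorded 2024-01-14, the work-commencement date; C is treated as recorded 2022-06-13, the work-commencement date.
E, as a real-property tax lien, has superpriority and ranks first.
Among the remaining liens, by effective date: A (2022-01-05), C (2022-06-13), B (2024-01-14), D (2024-05-15).
Because C would otherwise rank above B, the subordination swaps them.

E, A, B, C, D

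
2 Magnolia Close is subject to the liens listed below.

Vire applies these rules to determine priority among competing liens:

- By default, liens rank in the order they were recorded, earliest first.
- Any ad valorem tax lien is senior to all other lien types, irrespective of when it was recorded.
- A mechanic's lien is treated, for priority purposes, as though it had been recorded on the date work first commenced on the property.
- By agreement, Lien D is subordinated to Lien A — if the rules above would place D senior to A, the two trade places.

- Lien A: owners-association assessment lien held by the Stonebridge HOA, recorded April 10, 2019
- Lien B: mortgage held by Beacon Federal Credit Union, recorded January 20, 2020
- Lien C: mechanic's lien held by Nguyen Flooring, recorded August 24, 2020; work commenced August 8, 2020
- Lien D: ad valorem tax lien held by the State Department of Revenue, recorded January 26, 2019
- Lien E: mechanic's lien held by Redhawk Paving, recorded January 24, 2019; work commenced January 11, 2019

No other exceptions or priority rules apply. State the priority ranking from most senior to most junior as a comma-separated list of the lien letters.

First, effective dates: C's effective date is August 8, 2020, when work began; E relates back to January 11, 2019 (work commenced).
As an ad valorem tax lien, D is senior to every other lien.
Ordering the rest by effective date: E (January 11, 2019), A (April 10, 2019), B (January 20, 2020), C (August 8, 2020).
Because D would otherwise rank above A, the subordination swaps them.

A, E, D, B, C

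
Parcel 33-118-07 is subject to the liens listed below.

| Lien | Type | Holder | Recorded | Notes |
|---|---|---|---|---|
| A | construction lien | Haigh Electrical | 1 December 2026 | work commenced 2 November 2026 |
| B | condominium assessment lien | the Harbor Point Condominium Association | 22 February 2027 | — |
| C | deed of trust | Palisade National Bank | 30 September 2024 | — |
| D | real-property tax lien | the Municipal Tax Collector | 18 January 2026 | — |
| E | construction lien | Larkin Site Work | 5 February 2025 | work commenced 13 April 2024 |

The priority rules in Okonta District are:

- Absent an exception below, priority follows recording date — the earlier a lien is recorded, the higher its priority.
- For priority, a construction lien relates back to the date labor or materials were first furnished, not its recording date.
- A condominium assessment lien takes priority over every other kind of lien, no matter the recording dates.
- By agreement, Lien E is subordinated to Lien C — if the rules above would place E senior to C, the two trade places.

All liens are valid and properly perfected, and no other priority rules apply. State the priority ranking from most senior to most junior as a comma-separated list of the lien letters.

B, C, E, D, A

Effective dates after the stated exceptions: A is treated as recorded 2 November 2026, the work-commencement date; E is treated as recorded 13 April 2024, the work-commencement date.
As a condominium assessment lien, B is senior to every other lien.
The other liens, earliest effective date first: E (13 April 2024), C (30 September 2024), D (18 January 2026), A (2 November 2026).
The subordination applies — E was senior to C — so E and C swap.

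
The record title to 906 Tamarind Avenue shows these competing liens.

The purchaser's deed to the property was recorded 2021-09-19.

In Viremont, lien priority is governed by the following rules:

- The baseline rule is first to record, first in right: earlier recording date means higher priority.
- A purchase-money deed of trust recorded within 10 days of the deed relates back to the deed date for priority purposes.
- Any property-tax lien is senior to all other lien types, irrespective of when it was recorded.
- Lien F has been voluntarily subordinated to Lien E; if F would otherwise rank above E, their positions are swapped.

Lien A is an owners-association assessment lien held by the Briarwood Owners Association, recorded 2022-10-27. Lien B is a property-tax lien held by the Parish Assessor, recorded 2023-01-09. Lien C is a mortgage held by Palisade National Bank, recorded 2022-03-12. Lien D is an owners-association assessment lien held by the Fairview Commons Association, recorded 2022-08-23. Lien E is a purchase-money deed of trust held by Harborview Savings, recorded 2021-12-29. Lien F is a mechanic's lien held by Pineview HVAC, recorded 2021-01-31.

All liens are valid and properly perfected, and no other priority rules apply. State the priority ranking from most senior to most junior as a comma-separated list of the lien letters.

Effective dates: E was recorded 101 days after the deed — beyond 10 days — so no relation-back applies.
As a property-tax lien, B is senior to every other lien.
The other liens, earliest effective date first: F (2021-01-31), E (2021-12-29), C (2022-03-12), D (2022-08-23), A (2022-10-27).
Because F would otherwise rank above E, the subordination swaps them.

B, E, F, C, D, A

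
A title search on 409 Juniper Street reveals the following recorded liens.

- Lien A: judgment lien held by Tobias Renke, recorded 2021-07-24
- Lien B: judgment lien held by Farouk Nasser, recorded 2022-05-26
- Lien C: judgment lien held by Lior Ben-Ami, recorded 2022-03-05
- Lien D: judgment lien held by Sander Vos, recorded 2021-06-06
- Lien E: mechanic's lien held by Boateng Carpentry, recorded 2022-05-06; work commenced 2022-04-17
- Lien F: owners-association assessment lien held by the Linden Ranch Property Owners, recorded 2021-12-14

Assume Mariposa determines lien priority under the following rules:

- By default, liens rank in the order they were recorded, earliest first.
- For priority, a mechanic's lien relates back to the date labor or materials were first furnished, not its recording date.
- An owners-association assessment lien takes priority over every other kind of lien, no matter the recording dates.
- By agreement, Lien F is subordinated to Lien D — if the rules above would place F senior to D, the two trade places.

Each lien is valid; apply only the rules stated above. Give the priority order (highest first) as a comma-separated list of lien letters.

D, F, A, C, E, B

First, effective dates: E relates back to 2022-04-17 (work commenced).
F, as an owners-association assessment lien, has superpriority and ranks first.
The other liens, earliest effective date first: D (2021-06-06), A (2021-07-24), C (2022-03-05), E (2022-04-17), B (2022-05-26).
F would otherwise be senior to D, so under the subordination agreement F and D exchange positions.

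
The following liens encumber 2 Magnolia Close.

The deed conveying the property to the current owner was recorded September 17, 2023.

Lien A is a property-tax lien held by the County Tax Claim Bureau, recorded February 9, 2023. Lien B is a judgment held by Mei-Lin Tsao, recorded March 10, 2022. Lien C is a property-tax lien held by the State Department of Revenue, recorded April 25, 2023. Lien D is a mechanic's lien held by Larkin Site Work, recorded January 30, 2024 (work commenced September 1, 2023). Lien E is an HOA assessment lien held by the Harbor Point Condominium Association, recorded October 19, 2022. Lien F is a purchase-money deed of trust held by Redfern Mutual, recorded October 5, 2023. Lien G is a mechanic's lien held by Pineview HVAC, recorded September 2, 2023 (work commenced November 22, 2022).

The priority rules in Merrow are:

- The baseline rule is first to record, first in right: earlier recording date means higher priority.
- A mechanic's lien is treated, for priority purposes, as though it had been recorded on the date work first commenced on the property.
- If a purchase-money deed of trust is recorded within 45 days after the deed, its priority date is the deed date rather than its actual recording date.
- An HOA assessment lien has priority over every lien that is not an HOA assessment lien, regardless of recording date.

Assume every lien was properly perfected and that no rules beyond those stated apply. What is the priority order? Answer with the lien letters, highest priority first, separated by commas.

Effective dates: D relates back to September 1, 2023 (work commenced); F was recorded within the 45-day window, so its effective date is the deed date September 17, 2023; G relates back to November 22, 2022 (work commenced).
E, as an HOA assessment lien, has superpriority and ranks first.
Remaining liens by effective date: B (March 10, 2022), G (November 22, 2022), A (February 9, 2023), C (April 25, 2023), D (September 1, 2023), F (September 17, 2023).

E, B, G, A, C, D, F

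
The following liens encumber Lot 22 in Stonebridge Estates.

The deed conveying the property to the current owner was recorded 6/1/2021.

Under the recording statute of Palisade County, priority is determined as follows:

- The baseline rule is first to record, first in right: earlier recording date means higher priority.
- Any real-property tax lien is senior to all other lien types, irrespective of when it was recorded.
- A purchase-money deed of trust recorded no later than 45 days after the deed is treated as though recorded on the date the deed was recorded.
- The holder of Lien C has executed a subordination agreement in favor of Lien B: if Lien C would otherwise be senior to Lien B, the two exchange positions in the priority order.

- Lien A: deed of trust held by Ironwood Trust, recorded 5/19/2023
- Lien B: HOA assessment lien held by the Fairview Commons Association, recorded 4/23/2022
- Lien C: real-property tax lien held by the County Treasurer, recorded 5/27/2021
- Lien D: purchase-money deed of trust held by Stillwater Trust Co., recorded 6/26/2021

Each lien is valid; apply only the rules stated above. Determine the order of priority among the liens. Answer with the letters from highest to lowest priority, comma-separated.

B, D, C, A

Effective dates: D's effective date is the deed date, 6/1/2021.
C is a real-property tax lien, so it outranks all other liens regardless of date.
The other liens, earliest effective date first: D (6/1/2021), B (4/23/2022), A (5/19/2023).
C is senior to B before the subordination, so the two trade places.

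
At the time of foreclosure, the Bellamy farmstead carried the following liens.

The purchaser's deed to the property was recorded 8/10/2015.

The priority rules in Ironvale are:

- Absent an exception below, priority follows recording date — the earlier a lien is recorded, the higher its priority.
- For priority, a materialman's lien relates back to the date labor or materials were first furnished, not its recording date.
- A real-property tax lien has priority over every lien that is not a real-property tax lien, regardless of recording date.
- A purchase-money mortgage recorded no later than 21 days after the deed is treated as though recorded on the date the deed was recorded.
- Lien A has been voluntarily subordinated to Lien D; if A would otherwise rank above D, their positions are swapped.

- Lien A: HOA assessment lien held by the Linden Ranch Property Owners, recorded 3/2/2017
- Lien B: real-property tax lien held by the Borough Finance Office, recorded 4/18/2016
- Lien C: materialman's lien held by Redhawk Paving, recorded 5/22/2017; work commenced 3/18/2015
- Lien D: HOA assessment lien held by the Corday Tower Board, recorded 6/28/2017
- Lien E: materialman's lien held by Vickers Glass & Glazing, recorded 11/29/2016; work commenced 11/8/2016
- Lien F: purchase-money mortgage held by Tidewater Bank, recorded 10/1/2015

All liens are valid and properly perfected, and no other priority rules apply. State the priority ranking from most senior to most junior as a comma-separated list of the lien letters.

Effective dates after the stated exceptions: C's effective date is 3/18/2015, when work began; E relates back to 11/8/2016 (work commenced); F was recorded 52 days after the deed — beyond 21 days — so no relation-back applies.
B is a real-property tax lien and takes priority over every other lien.
The other liens, earliest effective date first: C (3/18/2015), F (10/1/2015), E (11/8/2016), A (3/2/2017), D (6/28/2017).
A is senior to D before the subordination, so the two trade places.

B, C, F, E, D, A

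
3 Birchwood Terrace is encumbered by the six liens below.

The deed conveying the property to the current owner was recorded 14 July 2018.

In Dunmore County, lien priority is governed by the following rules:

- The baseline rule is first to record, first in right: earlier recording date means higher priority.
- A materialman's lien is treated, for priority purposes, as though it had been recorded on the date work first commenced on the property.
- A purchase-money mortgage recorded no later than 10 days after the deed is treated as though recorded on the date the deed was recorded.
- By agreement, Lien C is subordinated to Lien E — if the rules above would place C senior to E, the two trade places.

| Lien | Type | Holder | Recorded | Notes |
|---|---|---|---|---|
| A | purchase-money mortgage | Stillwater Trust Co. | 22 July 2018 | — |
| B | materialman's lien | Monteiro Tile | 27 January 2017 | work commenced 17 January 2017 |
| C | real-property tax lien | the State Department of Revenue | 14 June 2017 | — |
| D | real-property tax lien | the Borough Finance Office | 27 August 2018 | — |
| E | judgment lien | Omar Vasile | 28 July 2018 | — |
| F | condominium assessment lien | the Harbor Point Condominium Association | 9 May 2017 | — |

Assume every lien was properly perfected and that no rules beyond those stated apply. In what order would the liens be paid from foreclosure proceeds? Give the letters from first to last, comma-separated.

First, effective dates: A's effective date is the deed date, 14 July 2018; B is treated as recorded 17 January 2017, the work-commencement date.
Ordering by effective date: B (17 January 2017), F (9 May 2017), C (14 June 2017), A (14 July 2018), E (28 July 2018), D (27 August 2018).
C would otherwise be senior to E, so under the subordination agreement C and E exchange positions.

B, F, E, A, C, D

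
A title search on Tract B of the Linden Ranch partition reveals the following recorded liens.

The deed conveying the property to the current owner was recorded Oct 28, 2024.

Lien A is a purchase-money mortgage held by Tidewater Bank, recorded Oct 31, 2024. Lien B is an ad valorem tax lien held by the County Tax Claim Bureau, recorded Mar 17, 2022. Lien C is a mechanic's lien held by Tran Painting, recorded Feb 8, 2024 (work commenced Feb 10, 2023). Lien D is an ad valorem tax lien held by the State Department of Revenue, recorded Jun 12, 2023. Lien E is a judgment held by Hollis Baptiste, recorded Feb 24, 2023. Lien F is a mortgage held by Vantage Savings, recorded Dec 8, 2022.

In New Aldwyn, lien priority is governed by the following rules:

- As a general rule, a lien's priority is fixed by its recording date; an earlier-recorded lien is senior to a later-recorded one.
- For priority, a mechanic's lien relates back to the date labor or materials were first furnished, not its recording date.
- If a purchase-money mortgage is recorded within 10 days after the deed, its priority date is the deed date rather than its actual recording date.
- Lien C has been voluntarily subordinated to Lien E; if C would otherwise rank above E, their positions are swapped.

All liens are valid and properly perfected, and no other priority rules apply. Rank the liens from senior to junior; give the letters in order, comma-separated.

Effective dates after the stated exceptions: A's effective date is the deed date, Oct 28, 2024; C relates back to Feb 10, 2023 (work commenced).
Sorted by effective date: B (Mar 17, 2022), F (Dec 8, 2022), C (Feb 10, 2023), E (Feb 24, 2023), D (Jun 12, 2023), A (Oct 28, 2024).
C would otherwise be senior to E, so under the subordination agreement C and E exchange positions.

B, F, E, C, D, A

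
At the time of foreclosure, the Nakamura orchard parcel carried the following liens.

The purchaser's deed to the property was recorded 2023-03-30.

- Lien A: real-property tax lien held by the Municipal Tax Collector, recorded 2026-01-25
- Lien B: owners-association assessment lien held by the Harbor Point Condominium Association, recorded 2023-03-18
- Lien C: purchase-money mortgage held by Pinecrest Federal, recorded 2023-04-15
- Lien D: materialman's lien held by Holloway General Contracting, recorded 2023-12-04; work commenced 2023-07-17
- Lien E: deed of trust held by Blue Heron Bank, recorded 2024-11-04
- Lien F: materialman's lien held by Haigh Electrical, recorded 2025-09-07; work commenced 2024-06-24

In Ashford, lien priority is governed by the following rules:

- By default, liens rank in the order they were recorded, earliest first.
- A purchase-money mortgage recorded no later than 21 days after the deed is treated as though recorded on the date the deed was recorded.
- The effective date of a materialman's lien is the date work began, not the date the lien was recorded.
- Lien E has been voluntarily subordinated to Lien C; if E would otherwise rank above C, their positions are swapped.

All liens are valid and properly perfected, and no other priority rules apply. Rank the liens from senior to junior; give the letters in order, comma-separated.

Adjusting effective dates: C's effective date is the deed date, 2023-03-30; D's effective date is 2023-07-17, when work began; F relates back to 2024-06-24 (work commenced).
Ordering by effective date: B (2023-03-18), C (2023-03-30), D (2023-07-17), F (2024-06-24), E (2024-11-04), A (2026-01-25).
E already ranks below C; the subordination has no effect.

B, C, D, F, E, A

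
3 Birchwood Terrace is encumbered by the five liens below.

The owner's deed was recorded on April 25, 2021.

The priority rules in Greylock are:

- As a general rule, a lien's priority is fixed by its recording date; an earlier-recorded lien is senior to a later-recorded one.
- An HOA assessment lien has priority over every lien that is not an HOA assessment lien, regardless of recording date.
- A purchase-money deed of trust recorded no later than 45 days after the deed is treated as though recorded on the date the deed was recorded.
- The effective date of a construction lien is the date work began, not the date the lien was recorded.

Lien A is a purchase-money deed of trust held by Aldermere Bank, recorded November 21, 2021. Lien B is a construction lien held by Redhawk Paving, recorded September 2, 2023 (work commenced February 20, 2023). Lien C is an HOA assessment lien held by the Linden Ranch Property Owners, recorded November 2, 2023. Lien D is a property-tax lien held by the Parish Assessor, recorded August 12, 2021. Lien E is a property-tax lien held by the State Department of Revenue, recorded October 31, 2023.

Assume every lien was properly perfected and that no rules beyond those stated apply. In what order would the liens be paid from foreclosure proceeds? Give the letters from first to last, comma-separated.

C, D, A, B, E

Effective dates after the stated exceptions: A was recorded 210 days after the deed, outside the 45-day window, so it keeps its recording date; B relates back to February 20, 2023 (work commenced).
C is an HOA assessment lien and takes priority over every other lien.
The other liens, earliest effective date first: D (August 12, 2021), A (November 21, 2021), B (February 20, 2023), E (October 31, 2023).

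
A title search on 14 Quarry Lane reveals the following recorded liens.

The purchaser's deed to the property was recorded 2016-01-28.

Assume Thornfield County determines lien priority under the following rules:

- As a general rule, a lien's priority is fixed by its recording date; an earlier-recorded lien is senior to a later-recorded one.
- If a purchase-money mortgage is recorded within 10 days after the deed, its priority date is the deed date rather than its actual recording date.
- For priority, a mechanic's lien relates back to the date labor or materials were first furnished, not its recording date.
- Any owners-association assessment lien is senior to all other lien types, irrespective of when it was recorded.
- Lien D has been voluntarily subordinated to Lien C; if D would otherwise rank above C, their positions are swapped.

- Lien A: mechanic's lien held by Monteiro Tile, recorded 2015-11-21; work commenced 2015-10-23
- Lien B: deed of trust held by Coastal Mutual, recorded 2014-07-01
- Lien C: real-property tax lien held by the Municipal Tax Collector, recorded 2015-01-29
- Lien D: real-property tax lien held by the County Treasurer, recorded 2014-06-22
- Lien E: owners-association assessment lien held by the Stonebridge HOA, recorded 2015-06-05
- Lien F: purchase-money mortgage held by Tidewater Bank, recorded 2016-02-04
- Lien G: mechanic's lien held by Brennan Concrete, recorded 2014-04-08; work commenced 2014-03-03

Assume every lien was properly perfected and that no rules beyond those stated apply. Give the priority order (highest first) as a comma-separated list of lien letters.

Adjusting effective dates: A relates back to 2015-10-23 (work commenced); F relates back to the deed date 2016-01-28; G's effective date is 2014-03-03, when work began.
E, as an owners-association assessment lien, has superpriority and ranks first.
Among the remaining liens, by effective date: G (2014-03-03), D (2014-06-22), B (2014-07-01), C (2015-01-29), A (2015-10-23), F (2016-01-28).
D is senior to C before the subordination, so the two trade places.

E, G, C, B, D, A, F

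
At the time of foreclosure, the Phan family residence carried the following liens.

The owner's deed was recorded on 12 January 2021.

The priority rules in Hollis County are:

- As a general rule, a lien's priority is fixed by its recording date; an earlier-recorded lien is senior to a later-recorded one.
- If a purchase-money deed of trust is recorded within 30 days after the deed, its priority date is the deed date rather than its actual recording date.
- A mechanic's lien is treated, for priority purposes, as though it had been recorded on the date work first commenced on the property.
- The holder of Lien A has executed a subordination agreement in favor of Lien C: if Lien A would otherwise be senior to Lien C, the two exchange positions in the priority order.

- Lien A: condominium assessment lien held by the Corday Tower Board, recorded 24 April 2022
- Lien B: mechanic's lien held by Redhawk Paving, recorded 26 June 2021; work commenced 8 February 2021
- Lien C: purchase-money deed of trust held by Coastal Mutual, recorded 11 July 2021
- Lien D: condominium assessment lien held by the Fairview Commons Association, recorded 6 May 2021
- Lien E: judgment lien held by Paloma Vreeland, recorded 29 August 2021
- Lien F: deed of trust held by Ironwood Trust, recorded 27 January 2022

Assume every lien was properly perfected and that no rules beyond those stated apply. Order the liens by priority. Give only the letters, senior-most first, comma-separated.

Effective dates after the stated exceptions: B relates back to 8 February 2021 (work commenced); C missed the 30-day window (180 days after the deed), so its recording date stands.
By effective date: B (8 February 2021), D (6 May 2021), C (11 July 2021), E (29 August 2021), F (27 January 2022), A (24 April 2022).
Since A is not senior to C, the subordination leaves the order unchanged.

B, D, C, E, F, A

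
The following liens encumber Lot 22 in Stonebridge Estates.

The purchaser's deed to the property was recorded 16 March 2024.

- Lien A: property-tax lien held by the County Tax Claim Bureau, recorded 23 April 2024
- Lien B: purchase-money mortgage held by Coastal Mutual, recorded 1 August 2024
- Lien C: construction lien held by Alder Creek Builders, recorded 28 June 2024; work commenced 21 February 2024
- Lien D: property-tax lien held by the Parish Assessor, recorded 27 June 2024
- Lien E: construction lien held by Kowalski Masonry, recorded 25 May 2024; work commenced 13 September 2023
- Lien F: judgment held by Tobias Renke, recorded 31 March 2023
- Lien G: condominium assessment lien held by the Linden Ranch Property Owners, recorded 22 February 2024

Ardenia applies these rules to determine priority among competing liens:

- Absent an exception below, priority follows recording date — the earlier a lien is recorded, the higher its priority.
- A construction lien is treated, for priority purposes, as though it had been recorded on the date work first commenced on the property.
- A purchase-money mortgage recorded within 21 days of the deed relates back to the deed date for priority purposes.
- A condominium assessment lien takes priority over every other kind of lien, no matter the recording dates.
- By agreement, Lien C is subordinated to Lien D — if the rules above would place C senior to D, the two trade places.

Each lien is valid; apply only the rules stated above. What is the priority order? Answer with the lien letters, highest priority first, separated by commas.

G, F, E, D, A, C, B

First, effective dates: B was recorded 138 days after the deed, outside the 21-day window, so it keeps its recording date; C relates back to 21 February 2024 (work commenced); E's effective date is 13 September 2023, when work began.
G is a condominium assessment lien and takes priority over every other lien.
Among the remaining liens, by effective date: F (31 March 2023), E (13 September 2023), C (21 February 2024), A (23 April 2024), D (27 June 2024), B (1 August 2024).
C would otherwise be senior to D, so under the subordination agreement C and D exchange positions.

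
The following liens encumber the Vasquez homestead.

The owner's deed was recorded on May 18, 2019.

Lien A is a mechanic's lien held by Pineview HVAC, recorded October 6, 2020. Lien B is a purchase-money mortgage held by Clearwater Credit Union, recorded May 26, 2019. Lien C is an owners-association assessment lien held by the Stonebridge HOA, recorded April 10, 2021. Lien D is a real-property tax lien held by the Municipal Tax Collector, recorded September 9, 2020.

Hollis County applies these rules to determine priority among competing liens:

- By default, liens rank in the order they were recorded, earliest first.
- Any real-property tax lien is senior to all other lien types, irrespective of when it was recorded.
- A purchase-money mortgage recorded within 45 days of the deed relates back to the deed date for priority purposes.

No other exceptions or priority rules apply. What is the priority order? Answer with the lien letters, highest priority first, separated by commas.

D, B, A, C

Adjusting effective dates: B relates back to the deed date May 18, 2019.
D is a real-property tax lien, so it outranks all other liens regardless of date.
Among the remaining liens, by effective date: B (May 18, 2019), A (October 6, 2020), C (April 10, 2021).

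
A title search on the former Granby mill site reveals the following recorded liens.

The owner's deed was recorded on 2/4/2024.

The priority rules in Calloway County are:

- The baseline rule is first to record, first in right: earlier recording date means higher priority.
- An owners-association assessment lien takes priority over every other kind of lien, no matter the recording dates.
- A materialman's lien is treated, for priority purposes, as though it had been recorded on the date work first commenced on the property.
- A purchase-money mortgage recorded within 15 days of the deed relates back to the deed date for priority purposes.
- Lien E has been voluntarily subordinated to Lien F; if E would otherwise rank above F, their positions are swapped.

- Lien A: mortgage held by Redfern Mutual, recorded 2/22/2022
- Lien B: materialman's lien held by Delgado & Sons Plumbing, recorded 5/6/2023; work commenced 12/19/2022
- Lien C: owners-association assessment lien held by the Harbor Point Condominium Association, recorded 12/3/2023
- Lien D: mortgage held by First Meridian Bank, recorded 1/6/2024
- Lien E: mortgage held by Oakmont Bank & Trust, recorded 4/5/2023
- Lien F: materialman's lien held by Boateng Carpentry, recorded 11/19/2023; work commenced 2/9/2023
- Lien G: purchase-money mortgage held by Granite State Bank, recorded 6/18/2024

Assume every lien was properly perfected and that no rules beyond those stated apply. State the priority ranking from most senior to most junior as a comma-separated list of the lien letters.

Effective dates: B relates back to 12/19/2022 (work commenced); F is treated as recorded 2/9/2023, the work-commencement date; G missed the 15-day window (135 days after the deed), so its recording date stands.
As an owners-association assessment lien, C is senior to every other lien.
Ordering the rest by effective date: A (2/22/2022), B (12/19/2022), F (2/9/2023), E (4/5/2023), D (1/6/2024), G (6/18/2024).
Since E is not senior to F, the subordination leaves the order unchanged.

C, A, B, F, E, D, G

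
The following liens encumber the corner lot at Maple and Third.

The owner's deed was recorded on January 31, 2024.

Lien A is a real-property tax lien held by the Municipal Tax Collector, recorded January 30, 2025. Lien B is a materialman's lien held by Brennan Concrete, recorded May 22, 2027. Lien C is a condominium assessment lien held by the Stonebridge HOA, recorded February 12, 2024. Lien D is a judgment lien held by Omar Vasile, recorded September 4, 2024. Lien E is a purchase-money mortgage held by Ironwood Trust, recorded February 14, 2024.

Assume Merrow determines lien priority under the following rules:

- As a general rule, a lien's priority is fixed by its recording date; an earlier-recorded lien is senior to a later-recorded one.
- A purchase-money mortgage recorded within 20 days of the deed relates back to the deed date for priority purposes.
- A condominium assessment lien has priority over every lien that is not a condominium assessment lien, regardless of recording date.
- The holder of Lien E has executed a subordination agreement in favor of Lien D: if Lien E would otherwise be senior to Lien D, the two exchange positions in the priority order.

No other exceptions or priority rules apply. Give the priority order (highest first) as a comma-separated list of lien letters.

Effective dates: E was recorded within the 20-day window, so its effective date is the deed date January 31, 2024.
C is a condominium assessment lien and takes priority over every other lien.
Ordering the rest by effective date: E (January 31, 2024), D (September 4, 2024), A (January 30, 2025), B (May 22, 2027).
E would otherwise be senior to D, so under the subordination agreement E and D exchange positions.

C, D, E, A, B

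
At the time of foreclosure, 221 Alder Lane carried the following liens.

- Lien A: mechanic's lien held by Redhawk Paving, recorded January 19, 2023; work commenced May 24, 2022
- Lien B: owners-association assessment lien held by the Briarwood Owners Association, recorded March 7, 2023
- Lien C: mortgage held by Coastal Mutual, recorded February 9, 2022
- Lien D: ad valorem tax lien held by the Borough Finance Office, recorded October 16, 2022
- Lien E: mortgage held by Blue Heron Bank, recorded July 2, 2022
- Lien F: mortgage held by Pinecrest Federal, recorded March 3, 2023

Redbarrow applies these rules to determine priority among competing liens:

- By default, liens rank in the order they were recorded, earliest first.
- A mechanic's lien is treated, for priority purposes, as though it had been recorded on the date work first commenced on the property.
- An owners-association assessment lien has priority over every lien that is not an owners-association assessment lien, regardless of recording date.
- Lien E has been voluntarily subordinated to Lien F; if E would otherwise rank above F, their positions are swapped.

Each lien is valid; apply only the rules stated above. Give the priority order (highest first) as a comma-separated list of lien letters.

B, C, A, F, D, E

First, effective dates: A's effective date is May 24, 2022, when work began.
B, as an owners-association assessment lien, has superpriority and ranks first.
The other liens, earliest effective date first: C (February 9, 2022), A (May 24, 2022), E (July 2, 2022), D (October 16, 2022), F (March 3, 2023).
The subordination applies — E was senior to F — so E and F swap.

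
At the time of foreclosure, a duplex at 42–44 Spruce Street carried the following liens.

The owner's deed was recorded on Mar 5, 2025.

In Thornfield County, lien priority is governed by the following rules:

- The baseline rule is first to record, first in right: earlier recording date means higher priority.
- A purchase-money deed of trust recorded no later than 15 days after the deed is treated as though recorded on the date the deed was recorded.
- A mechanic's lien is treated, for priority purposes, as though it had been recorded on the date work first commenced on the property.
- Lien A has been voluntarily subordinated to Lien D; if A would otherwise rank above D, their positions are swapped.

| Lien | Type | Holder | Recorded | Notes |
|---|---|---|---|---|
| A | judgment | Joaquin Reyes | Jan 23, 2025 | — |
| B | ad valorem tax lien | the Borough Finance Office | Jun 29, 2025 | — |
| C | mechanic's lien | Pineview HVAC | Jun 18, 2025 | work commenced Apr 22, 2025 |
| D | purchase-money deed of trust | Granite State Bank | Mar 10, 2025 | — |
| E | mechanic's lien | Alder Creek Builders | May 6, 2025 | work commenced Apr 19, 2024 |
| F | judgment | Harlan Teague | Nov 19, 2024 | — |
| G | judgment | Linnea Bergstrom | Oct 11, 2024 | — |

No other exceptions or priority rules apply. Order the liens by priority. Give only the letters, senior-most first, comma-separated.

Effective dates after the stated exceptions: C's effective date is Apr 22, 2025, when work began; D's effective date is the deed date, Mar 5, 2025; E relates back to Apr 19, 2024 (work commenced).
Ordering by effective date: E (Apr 19, 2024), G (Oct 11, 2024), F (Nov 19, 2024), A (Jan 23, 2025), D (Mar 5, 2025), C (Apr 22, 2025), B (Jun 29, 2025).
A would otherwise be senior to D, so under the subordination agreement A and D exchange positions.

E, G, F, D, A, C, B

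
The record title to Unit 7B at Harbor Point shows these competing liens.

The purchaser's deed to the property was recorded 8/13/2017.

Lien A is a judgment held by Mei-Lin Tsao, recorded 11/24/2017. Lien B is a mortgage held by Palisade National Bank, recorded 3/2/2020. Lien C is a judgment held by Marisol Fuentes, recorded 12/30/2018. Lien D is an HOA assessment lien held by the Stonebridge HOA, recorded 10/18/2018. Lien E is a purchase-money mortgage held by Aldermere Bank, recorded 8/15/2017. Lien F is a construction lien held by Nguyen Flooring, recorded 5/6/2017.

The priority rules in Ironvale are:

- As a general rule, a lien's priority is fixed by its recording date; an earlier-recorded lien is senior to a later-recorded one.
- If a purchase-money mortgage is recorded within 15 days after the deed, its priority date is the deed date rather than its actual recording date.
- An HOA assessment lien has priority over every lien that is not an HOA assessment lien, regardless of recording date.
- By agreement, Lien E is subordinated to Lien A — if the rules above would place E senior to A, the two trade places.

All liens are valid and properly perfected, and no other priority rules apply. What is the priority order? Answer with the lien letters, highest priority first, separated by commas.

D, F, A, E, C, B

Effective dates: E's effective date is the deed date, 8/13/2017.
D, as an HOA assessment lien, has superpriority and ranks first.
Ordering the rest by effective date: F (5/6/2017), E (8/13/2017), A (11/24/2017), C (12/30/2018), B (3/2/2020).
E is senior to A before the subordination, so the two trade places.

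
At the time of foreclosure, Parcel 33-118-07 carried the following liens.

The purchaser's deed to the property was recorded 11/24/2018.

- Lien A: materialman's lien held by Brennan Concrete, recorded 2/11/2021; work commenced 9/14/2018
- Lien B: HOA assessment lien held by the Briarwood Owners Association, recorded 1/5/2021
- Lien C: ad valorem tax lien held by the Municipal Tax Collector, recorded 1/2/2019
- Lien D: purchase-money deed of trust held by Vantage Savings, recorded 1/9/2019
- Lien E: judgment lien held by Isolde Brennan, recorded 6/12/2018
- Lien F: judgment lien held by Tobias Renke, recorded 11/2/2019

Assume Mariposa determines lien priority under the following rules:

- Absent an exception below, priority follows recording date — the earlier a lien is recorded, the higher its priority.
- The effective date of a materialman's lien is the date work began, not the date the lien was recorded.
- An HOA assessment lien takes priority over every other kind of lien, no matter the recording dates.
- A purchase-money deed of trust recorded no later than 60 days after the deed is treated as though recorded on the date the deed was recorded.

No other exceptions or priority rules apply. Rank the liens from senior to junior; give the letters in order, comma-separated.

B, E, A, D, C, F

Effective dates: A is treated as recorded 9/14/2018, the work-commencement date; D was recorded within the 60-day window, so its effective date is the deed date 11/24/2018.
B is an HOA assessment lien, so it outranks all other liens regardless of date.
Remaining liens by effective date: E (6/12/2018), A (9/14/2018), D (11/24/2018), C (1/2/2019), F (11/2/2019).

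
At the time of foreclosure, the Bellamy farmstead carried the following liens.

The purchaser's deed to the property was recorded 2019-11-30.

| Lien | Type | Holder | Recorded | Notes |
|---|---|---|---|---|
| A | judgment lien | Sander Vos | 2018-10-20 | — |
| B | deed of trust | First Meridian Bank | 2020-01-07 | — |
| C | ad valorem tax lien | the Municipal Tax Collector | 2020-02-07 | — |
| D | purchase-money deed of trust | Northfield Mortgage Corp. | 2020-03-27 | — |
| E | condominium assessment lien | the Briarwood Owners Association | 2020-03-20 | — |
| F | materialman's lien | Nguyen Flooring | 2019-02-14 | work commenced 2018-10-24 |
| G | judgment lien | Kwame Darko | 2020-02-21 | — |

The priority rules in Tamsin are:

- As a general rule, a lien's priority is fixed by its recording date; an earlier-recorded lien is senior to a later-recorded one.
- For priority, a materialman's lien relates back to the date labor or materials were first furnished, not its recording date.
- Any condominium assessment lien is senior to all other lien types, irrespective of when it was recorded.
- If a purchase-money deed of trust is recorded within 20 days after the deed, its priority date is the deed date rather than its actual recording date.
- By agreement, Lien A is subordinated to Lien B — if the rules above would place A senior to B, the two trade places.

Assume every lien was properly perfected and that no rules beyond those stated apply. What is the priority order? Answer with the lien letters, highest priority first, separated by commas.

E, B, F, A, C, G, D

First, effective dates: D was recorded 118 days after the deed, outside the 20-day window, so it keeps its recording date; F is treated as recorded 2018-10-24, the work-commencement date.
E, as a condominium assessment lien, has superpriority and ranks first.
Among the remaining liens, by effective date: A (2018-10-20), F (2018-10-24), B (2020-01-07), C (2020-02-07), G (2020-02-21), D (2020-03-27).
The subordination applies — A was senior to B — so A and B swap.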